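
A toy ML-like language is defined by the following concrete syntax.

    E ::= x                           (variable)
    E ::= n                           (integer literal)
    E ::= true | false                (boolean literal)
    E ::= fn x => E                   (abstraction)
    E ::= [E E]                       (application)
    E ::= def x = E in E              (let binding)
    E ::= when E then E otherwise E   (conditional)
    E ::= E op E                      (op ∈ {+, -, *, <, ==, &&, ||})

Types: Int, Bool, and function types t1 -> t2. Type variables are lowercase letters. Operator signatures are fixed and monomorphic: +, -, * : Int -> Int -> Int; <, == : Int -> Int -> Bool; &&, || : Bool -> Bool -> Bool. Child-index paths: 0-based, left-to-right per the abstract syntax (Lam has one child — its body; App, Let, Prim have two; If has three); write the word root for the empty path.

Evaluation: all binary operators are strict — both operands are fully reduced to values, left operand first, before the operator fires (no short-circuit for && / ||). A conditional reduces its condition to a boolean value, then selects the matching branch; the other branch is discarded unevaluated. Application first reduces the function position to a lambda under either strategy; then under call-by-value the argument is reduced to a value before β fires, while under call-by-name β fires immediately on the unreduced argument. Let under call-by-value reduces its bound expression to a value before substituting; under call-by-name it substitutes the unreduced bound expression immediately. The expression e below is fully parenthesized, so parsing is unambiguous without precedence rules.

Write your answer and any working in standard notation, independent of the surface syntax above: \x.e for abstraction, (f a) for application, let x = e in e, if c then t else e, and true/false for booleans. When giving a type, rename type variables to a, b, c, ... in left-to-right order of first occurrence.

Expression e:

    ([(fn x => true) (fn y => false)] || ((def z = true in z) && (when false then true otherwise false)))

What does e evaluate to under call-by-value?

Answer: true

Derivation:
step 0: (((\x.true) (\y.false)) || ((let z = true in z) && (if false then true else false)))
step 1: [beta@0] (true || ((let z = true in z) && (if false then true else false)))
step 2: [let@1.0] (true || (true && (if false then true else false)))
step 3: [if@1.1] (true || (true && false))
step 4: [delta@1] (true || false)
step 5: [delta@root] true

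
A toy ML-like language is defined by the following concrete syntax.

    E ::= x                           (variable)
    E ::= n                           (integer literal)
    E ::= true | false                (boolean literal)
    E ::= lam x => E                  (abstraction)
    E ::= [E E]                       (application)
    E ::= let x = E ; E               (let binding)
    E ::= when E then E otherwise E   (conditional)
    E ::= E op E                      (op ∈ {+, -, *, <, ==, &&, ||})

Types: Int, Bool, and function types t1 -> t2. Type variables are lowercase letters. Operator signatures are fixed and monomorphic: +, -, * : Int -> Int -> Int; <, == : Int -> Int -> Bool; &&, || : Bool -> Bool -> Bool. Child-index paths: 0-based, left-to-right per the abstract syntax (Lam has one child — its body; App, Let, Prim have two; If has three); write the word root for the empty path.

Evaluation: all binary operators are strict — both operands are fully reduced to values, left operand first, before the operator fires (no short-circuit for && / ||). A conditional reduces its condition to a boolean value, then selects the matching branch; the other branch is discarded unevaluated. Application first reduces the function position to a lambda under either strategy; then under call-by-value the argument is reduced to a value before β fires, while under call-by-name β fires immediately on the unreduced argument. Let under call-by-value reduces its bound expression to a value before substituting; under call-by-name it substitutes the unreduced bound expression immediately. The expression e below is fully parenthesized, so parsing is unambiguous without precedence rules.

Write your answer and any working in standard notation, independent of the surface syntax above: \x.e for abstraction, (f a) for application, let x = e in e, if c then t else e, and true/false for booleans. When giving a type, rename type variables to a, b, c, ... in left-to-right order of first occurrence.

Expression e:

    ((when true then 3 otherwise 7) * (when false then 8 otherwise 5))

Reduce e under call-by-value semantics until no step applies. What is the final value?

Working:
step 0: ((if true then 3 else 7) * (if false then 8 else 5))
step 1: [if@0] (3 * (if false then 8 else 5))
step 2: [if@1] (3 * 5)
step 3: [delta@root] 15

Answer: 15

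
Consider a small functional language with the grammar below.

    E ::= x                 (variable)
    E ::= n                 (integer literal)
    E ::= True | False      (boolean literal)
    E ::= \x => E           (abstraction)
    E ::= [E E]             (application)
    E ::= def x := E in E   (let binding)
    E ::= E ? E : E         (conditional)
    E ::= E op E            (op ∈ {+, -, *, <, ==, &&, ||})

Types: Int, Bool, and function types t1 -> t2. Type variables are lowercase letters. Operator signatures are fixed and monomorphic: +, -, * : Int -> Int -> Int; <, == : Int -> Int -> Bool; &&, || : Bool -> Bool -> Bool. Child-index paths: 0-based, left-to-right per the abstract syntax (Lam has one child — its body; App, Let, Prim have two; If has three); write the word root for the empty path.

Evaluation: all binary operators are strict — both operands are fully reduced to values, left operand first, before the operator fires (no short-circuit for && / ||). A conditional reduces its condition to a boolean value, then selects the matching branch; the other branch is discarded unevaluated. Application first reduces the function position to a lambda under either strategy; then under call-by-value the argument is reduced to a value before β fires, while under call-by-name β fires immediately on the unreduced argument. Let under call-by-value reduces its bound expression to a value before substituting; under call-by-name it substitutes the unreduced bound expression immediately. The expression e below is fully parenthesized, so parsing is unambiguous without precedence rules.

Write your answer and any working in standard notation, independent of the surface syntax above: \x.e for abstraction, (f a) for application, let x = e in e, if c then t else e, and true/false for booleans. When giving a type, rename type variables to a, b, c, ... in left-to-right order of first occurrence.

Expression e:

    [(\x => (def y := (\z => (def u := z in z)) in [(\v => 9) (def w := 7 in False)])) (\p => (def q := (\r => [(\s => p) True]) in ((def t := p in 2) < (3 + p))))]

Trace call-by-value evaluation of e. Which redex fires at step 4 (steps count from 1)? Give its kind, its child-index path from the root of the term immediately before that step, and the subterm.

Answer: beta at root : ((\v.9) false)

Derivation:
step 0: ((\x.(let y = (\z.(let u = z in z)) in ((\v.9) (let w = 7 in false)))) (\p.(let q = (\r.((\s.p) true)) in ((let t = p in 2) < (3 + p)))))
step 1: [beta@root] (let y = (\z.(let u = z in z)) in ((\v.9) (let w = 7 in false)))
step 2: [let@root] ((\v.9) (let w = 7 in false))
step 3: [let@1] ((\v.9) false)
step 4: [beta@root] 9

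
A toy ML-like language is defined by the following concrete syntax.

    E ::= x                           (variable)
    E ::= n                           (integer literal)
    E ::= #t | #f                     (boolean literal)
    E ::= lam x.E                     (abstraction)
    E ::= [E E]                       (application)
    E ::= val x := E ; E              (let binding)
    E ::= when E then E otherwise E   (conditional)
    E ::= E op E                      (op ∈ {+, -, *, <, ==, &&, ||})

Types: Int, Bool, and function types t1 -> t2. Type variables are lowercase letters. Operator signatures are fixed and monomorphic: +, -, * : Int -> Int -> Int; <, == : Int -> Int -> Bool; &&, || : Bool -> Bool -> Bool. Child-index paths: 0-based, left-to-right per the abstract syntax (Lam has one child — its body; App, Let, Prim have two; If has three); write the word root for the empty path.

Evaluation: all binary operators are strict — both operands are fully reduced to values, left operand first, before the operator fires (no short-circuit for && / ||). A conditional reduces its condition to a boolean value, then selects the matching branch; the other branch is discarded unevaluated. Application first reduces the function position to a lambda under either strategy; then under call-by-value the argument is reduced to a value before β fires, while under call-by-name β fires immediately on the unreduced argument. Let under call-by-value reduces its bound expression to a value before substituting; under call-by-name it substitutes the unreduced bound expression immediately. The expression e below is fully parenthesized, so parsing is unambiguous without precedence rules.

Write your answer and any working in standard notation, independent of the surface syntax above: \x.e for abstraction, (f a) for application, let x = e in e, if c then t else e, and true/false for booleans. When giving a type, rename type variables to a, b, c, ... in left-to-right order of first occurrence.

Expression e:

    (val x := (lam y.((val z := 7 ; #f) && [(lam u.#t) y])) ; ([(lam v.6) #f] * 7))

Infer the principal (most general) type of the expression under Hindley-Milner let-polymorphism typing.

Trace:
let z : Int
  unify Bool ~ Bool
\u._ : b -> Bool
y : a
  unify b -> Bool ~ a -> c
  unify b ~ a
  unify Bool ~ c
_ _ : Bool
  unify Bool ~ Bool
\y._ : a -> Bool
let x : forall. a -> Bool
\v._ : d -> Int
  unify d -> Int ~ Bool -> e
  unify d ~ Bool
  unify Int ~ e
_ _ : Int
  unify Int ~ Int
  unify Int ~ Int

Answer: Int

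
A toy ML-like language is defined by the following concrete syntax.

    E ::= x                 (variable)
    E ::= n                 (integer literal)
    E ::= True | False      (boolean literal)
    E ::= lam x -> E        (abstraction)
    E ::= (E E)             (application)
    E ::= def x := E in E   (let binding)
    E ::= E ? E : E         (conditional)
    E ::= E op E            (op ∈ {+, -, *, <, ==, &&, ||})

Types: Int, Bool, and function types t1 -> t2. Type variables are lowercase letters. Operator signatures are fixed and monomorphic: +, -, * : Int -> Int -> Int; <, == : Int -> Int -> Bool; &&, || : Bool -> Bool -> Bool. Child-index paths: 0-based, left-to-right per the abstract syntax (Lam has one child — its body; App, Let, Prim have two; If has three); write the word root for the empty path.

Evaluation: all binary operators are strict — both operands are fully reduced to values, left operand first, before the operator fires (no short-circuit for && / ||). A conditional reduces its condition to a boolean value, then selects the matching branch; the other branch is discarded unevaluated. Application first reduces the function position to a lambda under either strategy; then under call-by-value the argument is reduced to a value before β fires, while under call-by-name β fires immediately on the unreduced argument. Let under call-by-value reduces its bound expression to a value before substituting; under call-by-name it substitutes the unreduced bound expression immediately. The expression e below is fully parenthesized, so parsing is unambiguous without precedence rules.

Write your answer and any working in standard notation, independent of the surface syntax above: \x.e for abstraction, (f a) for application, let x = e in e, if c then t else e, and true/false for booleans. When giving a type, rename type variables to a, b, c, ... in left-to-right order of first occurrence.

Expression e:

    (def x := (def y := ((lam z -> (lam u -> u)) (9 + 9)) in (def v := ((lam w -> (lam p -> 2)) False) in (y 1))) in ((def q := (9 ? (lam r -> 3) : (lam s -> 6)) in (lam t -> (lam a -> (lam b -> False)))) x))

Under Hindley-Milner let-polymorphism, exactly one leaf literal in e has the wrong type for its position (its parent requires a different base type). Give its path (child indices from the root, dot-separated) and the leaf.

Trace:
u : b
\u._ : b -> b
\z._ : a -> b -> b
  unify Int ~ Int
  unify Int ~ Int
  unify a -> b -> b ~ Int -> c
  unify a ~ Int
  unify b -> b ~ c
_ _ : b -> b
let y : forall. b -> b
\p._ : e -> Int
\w._ : d -> e -> Int
  unify d -> e -> Int ~ Bool -> f
  unify d ~ Bool
  unify e -> Int ~ f
_ _ : e -> Int
let v : forall. e -> Int
y : g -> g
  unify g -> g ~ Int -> h
  unify g ~ Int
  unify Int ~ h
_ _ : Int
let x : Int
  unify Int ~ Bool
  FAIL: mismatch Int ~ Bool

Answer: 1.0.0.0 : 9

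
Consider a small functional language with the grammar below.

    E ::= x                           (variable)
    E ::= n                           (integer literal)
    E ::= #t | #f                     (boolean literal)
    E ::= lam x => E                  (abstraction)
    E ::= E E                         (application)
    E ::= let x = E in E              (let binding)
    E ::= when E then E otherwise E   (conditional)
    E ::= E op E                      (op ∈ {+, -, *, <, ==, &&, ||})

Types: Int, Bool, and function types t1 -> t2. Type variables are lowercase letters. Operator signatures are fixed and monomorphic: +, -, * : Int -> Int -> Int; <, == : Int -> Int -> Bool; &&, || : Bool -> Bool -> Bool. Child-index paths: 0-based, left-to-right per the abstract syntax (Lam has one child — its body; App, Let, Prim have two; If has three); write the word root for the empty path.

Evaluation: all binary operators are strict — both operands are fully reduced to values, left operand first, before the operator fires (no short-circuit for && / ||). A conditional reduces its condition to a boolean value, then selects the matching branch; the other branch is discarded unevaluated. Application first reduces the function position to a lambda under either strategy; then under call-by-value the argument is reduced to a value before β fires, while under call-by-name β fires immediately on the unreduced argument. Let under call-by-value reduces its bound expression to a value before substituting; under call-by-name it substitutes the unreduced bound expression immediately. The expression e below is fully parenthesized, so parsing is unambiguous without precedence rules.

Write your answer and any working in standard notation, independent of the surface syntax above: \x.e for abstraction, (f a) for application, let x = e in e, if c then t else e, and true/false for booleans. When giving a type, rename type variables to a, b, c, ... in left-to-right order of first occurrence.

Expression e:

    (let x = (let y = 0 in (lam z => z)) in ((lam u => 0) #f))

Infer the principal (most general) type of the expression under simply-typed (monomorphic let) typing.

Answer: Int

Trace:
let y : Int
z : a
\z._ : a -> a
let x : a -> a
\u._ : b -> Int
  unify b -> Int ~ Bool -> c
  unify b ~ Bool
  unify Int ~ c
_ _ : Int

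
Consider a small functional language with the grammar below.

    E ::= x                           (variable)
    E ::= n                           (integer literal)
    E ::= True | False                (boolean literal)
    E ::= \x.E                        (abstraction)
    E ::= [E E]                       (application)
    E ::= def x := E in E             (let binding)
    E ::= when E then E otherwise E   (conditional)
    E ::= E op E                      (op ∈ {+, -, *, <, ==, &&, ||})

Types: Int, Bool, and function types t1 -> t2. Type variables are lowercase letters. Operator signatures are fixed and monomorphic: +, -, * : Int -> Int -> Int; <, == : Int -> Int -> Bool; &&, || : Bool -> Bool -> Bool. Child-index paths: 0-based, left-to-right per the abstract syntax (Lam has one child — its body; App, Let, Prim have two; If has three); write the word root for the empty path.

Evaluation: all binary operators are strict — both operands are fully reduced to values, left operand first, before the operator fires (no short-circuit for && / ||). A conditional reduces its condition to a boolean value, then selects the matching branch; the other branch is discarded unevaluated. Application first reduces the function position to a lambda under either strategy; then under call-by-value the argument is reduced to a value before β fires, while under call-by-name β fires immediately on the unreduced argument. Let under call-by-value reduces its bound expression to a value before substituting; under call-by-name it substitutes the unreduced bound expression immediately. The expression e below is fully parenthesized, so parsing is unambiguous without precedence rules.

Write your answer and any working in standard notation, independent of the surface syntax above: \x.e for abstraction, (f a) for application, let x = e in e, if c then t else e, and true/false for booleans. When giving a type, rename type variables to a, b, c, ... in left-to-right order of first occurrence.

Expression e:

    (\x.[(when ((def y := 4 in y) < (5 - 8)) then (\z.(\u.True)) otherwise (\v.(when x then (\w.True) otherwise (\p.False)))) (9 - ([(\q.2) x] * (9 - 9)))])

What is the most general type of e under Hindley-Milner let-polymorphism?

Answer: Bool -> a -> Bool

Working:
let y : Int
y : Int
  unify Int ~ Int
  unify Int ~ Int
  unify Int ~ Int
  unify Int ~ Int
  unify Bool ~ Bool
\u._ : c -> Bool
\z._ : b -> c -> Bool
x : a
  unify a ~ Bool
\w._ : e -> Bool
\p._ : f -> Bool
  unify e -> Bool ~ f -> Bool
  unify e ~ f
  unify Bool ~ Bool
\v._ : d -> f -> Bool
  unify b -> c -> Bool ~ d -> f -> Bool
  unify b ~ d
  unify c -> Bool ~ f -> Bool
  unify c ~ f
  unify Bool ~ Bool
  unify Int ~ Int
\q._ : g -> Int
x : Bool
  unify g -> Int ~ Bool -> h
  unify g ~ Bool
  unify Int ~ h
_ _ : Int
  unify Int ~ Int
  unify Int ~ Int
  unify Int ~ Int
  unify Int ~ Int
  unify Int ~ Int
  unify d -> f -> Bool ~ Int -> i
  unify d ~ Int
  unify f -> Bool ~ i
_ _ : f -> Bool
\x._ : Bool -> f -> Bool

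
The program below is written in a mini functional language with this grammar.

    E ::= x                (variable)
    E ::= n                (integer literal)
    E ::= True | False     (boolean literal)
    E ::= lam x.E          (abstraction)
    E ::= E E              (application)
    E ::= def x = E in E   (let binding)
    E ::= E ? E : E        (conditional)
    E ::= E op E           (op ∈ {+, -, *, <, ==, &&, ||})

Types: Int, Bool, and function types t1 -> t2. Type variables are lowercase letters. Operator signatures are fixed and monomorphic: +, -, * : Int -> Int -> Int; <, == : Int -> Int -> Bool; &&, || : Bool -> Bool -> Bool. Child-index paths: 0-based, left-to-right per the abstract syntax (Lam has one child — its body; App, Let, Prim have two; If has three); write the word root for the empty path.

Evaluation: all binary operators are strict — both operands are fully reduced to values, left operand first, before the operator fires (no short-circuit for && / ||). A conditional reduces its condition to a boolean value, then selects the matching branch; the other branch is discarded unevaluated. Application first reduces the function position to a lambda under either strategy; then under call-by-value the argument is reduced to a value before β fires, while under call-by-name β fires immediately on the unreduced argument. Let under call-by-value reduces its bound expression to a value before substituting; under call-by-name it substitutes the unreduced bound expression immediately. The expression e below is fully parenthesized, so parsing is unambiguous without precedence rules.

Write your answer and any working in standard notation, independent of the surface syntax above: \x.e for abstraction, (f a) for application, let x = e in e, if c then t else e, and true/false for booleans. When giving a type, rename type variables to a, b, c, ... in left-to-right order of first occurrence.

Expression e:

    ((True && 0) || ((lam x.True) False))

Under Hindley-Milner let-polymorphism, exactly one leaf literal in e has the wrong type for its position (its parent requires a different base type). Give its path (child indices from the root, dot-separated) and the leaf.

Answer: 0.1 : 0

Working:
  unify Bool ~ Bool
  unify Int ~ Bool
  FAIL: mismatch Int ~ Bool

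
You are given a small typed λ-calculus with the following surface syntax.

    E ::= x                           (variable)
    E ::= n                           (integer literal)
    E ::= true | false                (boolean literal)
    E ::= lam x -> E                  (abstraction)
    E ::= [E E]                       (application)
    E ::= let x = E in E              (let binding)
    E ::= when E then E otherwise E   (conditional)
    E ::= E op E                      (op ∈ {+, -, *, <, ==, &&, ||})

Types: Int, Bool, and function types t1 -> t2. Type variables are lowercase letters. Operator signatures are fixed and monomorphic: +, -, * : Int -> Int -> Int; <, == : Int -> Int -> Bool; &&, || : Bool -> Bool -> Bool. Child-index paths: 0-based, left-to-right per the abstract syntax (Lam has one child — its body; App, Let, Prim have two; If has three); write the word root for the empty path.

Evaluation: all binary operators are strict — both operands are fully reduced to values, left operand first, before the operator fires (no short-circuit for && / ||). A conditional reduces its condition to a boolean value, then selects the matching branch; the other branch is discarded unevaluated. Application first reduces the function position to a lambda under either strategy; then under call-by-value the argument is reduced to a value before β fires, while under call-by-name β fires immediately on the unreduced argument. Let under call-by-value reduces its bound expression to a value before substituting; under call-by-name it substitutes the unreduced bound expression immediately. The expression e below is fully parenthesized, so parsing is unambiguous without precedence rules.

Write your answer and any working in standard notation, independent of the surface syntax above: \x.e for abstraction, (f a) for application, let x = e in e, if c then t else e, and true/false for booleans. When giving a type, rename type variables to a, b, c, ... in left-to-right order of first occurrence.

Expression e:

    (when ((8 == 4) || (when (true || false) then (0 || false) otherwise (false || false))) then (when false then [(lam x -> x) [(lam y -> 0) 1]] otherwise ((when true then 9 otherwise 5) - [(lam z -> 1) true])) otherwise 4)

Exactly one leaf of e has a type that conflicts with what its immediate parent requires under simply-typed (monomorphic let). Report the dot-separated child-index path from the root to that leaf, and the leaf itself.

Answer: 0.1.1.0 : 0

Derivation:
  unify Int ~ Int
  unify Int ~ Int
  unify Bool ~ Bool
  unify Bool ~ Bool
  unify Bool ~ Bool
  unify Bool ~ Bool
  unify Int ~ Bool
  FAIL: mismatch Int ~ Bool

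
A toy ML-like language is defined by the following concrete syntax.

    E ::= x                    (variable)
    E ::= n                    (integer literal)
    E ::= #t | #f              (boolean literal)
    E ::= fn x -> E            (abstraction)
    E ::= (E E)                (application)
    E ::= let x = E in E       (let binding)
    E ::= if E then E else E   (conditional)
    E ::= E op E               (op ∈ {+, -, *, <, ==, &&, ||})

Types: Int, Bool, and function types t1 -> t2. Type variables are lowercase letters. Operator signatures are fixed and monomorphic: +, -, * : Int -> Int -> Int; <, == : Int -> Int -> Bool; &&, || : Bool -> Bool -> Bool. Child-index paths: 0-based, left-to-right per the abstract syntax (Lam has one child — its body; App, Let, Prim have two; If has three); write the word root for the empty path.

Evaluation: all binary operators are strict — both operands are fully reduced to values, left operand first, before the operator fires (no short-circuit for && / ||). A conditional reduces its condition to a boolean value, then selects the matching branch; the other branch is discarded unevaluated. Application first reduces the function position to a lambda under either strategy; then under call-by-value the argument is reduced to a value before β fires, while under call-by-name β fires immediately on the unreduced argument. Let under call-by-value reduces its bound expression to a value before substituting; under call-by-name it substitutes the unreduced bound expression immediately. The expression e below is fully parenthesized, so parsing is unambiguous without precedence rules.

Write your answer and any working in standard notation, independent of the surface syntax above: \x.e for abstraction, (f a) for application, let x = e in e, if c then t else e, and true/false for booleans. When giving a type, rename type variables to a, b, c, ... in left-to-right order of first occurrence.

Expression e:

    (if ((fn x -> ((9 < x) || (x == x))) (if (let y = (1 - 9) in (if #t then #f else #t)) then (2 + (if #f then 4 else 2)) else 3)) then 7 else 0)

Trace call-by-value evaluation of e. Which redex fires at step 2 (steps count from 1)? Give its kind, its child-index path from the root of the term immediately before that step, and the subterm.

Working:
step 0: (if ((\x.((9 < x) || (x == x))) (if (let y = (1 - 9) in (if true then false else true)) then (2 + (if false then 4 else 2)) else 3)) then 7 else 0)
step 1: [delta@0.1.0.0] (if ((\x.((9 < x) || (x == x))) (if (let y = -8 in (if true then false else true)) then (2 + (if false then 4 else 2)) else 3)) then 7 else 0)
step 2: [let@0.1.0] (if ((\x.((9 < x) || (x == x))) (if (if true then false else true) then (2 + (if false then 4 else 2)) else 3)) then 7 else 0)

Answer: let at 0.1.0 : (let y = -8 in (if true then false else true))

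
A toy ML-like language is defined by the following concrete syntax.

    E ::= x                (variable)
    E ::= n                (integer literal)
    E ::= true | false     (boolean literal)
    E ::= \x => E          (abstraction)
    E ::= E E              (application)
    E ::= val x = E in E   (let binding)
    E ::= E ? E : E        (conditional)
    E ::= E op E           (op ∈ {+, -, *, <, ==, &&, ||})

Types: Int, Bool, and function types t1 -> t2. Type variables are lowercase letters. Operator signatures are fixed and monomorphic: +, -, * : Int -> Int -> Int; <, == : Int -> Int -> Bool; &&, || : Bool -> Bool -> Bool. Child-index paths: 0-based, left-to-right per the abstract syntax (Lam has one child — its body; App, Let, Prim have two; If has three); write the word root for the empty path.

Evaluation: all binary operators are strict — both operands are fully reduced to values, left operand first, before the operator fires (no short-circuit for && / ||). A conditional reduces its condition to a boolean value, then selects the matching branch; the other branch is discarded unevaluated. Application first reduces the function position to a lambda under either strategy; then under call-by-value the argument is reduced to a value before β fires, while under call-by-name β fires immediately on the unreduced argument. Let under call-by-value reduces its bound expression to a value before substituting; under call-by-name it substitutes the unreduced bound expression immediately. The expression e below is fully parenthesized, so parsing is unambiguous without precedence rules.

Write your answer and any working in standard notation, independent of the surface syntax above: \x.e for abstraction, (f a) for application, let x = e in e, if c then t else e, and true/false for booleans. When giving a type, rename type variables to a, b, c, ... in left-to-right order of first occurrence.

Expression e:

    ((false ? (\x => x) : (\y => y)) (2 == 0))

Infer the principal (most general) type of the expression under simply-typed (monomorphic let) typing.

Answer: Bool

Working:
  unify Bool ~ Bool
x : a
\x._ : a -> a
y : b
\y._ : b -> b
  unify a -> a ~ b -> b
  unify a ~ b
  unify b ~ b
  unify Int ~ Int
  unify Int ~ Int
  unify b -> b ~ Bool -> c
  unify b ~ Bool
  unify Bool ~ c
_ _ : Bool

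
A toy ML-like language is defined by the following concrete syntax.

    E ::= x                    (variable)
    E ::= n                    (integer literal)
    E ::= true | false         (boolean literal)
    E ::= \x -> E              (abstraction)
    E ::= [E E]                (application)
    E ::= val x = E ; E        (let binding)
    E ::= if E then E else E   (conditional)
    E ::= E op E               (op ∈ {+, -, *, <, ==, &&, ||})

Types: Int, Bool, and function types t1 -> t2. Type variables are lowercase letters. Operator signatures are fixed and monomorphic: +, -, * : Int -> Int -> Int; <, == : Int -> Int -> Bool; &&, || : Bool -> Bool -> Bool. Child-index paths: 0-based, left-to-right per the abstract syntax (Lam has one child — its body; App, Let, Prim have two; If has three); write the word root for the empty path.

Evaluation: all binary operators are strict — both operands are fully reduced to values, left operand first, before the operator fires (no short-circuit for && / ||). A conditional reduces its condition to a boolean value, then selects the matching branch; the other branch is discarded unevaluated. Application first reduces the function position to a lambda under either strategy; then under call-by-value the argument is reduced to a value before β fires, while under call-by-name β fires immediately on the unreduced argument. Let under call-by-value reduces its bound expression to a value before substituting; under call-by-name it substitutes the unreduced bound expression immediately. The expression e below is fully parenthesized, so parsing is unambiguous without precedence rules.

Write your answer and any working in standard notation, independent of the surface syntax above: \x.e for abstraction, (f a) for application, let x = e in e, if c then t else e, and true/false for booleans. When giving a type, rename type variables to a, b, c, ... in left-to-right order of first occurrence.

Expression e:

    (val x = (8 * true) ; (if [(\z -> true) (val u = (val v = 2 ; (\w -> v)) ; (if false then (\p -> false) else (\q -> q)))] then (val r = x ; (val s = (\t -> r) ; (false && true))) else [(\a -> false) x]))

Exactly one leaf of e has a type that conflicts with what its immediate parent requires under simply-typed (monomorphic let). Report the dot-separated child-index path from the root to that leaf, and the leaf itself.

Answer: 0.1 : true

Working:
  unify Int ~ Int
  unify Bool ~ Int
  FAIL: mismatch Bool ~ Int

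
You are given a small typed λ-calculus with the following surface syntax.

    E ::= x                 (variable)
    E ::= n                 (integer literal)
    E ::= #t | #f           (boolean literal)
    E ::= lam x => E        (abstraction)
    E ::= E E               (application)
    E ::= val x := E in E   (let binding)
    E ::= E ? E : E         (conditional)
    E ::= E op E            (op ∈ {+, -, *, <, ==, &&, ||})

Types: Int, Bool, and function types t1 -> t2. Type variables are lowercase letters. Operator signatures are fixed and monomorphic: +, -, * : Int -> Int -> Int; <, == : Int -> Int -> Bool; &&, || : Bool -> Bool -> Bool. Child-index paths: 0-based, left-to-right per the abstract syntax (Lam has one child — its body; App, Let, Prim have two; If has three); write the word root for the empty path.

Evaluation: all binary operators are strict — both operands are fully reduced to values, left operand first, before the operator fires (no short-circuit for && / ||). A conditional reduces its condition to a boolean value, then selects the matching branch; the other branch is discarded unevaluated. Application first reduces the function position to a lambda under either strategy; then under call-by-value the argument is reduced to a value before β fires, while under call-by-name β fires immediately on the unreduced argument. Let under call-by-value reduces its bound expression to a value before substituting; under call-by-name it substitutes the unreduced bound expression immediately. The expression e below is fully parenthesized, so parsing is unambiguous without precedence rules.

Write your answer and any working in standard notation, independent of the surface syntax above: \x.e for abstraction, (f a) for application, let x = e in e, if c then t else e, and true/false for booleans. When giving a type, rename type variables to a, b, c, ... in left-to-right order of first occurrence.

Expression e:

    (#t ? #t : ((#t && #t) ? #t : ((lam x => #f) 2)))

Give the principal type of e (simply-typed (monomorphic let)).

Answer: Bool

Derivation:
  unify Bool ~ Bool
  unify Bool ~ Bool
  unify Bool ~ Bool
  unify Bool ~ Bool
\x._ : a -> Bool
  unify a -> Bool ~ Int -> b
  unify a ~ Int
  unify Bool ~ b
_ _ : Bool
  unify Bool ~ Bool
  unify Bool ~ Bool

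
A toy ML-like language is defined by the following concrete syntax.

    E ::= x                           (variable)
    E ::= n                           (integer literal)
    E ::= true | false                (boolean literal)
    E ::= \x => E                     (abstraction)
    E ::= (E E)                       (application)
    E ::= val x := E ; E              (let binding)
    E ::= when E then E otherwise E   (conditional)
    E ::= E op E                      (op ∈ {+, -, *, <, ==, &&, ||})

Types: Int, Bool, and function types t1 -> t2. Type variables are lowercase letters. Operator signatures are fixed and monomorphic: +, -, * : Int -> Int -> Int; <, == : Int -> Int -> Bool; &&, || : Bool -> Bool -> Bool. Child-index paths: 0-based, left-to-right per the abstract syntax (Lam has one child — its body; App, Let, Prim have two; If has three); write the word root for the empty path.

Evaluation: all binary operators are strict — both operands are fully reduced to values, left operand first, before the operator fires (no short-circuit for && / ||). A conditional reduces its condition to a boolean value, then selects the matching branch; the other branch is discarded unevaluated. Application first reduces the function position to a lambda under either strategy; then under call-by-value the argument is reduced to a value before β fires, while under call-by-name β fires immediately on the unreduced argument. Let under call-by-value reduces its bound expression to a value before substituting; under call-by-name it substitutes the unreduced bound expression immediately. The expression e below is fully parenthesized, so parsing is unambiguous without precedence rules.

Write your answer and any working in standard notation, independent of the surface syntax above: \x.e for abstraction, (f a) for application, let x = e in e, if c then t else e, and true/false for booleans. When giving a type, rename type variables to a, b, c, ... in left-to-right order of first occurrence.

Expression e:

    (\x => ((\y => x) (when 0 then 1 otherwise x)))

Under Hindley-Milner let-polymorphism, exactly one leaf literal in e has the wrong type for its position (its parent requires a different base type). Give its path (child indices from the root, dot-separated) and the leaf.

Answer: 0.1.0 : 0

Working:
x : a
\y._ : b -> a
  unify Int ~ Bool
  FAIL: mismatch Int ~ Bool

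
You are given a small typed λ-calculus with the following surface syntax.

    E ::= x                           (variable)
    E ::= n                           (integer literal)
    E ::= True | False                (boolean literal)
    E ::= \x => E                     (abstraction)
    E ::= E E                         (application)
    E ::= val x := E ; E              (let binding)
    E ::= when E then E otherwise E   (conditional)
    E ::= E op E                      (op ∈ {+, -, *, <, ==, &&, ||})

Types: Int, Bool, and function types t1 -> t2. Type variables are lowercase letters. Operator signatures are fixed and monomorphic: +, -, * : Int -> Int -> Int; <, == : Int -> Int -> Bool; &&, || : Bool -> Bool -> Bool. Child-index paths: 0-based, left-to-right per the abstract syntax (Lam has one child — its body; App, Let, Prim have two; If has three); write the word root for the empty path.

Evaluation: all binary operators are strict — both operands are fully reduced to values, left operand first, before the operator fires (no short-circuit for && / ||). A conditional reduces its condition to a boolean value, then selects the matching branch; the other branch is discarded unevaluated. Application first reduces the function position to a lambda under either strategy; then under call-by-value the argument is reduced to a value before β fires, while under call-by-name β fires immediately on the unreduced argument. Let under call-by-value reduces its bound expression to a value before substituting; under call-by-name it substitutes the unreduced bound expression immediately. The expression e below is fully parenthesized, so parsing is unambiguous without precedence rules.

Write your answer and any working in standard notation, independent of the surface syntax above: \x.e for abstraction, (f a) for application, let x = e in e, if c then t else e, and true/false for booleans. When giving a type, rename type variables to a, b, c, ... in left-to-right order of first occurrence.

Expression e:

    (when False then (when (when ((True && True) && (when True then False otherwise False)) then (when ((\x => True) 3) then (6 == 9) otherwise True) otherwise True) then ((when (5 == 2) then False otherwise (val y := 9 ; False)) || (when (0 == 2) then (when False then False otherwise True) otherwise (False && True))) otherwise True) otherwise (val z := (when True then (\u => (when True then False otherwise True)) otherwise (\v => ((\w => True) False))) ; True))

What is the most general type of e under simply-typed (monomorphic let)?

Answer: Bool

Trace:
  unify Bool ~ Bool
  unify Bool ~ Bool
  unify Bool ~ Bool
  unify Bool ~ Bool
  unify Bool ~ Bool
  unify Bool ~ Bool
  unify Bool ~ Bool
  unify Bool ~ Bool
\x._ : a -> Bool
  unify a -> Bool ~ Int -> b
  unify a ~ Int
  unify Bool ~ b
_ _ : Bool
  unify Bool ~ Bool
  unify Int ~ Int
  unify Int ~ Int
  unify Bool ~ Bool
  unify Bool ~ Bool
  unify Bool ~ Bool
  unify Int ~ Int
  unify Int ~ Int
  unify Bool ~ Bool
let y : Int
  unify Bool ~ Bool
  unify Bool ~ Bool
  unify Int ~ Int
  unify Int ~ Int
  unify Bool ~ Bool
  unify Bool ~ Bool
  unify Bool ~ Bool
  unify Bool ~ Bool
  unify Bool ~ Bool
  unify Bool ~ Bool
  unify Bool ~ Bool
  unify Bool ~ Bool
  unify Bool ~ Bool
  unify Bool ~ Bool
  unify Bool ~ Bool
\u._ : c -> Bool
\w._ : e -> Bool
  unify e -> Bool ~ Bool -> f
  unify e ~ Bool
  unify Bool ~ f
_ _ : Bool
\v._ : d -> Bool
  unify c -> Bool ~ d -> Bool
  unify c ~ d
  unify Bool ~ Bool
let z : d -> Bool
  unify Bool ~ Bool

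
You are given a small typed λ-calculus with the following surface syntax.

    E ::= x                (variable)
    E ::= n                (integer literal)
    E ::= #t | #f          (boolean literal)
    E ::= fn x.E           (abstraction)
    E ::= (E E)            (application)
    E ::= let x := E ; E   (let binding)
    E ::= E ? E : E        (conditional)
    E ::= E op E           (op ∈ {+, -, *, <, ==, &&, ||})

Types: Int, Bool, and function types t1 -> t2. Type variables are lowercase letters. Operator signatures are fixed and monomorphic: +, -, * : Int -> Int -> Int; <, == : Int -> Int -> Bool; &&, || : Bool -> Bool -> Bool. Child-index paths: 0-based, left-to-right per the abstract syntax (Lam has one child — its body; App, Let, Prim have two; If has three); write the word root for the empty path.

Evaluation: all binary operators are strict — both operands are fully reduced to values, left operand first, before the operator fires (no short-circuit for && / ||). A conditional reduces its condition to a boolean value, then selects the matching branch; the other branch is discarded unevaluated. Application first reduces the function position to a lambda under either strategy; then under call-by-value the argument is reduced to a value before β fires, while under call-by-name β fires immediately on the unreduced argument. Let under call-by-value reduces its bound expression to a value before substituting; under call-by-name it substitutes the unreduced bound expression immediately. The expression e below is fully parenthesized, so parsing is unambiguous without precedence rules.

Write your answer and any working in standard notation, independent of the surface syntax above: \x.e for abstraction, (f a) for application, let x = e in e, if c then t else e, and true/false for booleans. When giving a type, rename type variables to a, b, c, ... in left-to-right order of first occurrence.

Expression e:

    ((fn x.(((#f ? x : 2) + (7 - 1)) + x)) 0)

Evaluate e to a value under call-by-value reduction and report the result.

Trace:
step 0: ((\x.(((if false then x else 2) + (7 - 1)) + x)) 0)
step 1: [beta@root] (((if false then 0 else 2) + (7 - 1)) + 0)
step 2: [if@0.0] ((2 + (7 - 1)) + 0)
step 3: [delta@0.1] ((2 + 6) + 0)
step 4: [delta@0] (8 + 0)
step 5: [delta@root] 8

Answer: 8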